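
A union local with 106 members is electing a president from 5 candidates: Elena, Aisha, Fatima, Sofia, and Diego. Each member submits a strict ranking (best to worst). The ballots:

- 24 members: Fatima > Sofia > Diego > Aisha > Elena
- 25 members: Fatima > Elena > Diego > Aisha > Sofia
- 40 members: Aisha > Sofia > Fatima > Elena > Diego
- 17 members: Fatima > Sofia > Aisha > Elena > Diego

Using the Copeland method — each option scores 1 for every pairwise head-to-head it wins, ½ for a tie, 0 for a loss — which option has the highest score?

Elena: beats Diego; loses to Aisha, Fatima, and Sofia → score 1.
Aisha: beats Elena, Sofia, and Diego; loses to Fatima → score 3.
Fatima: beats Elena, Aisha, Sofia, and Diego → score 4.
Sofia: beats Elena and Diego; loses to Aisha and Fatima → score 2.
Diego: loses to Elena, Aisha, Fatima, and Sofia → score 0.
Fatima has the best pairwise record.

Fatima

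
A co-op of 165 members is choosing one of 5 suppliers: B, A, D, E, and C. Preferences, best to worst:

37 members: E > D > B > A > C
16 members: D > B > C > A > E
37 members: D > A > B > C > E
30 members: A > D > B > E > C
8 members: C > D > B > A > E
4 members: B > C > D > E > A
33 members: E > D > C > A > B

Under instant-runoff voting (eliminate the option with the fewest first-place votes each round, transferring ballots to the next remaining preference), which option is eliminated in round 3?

Round 1: B 4, A 30, D 53, E 70, C 8. Eliminate B.
Round 2: A 30, D 53, E 70, C 12. Eliminate C.
Round 3: A 30, D 65, E 70. Eliminate A.

A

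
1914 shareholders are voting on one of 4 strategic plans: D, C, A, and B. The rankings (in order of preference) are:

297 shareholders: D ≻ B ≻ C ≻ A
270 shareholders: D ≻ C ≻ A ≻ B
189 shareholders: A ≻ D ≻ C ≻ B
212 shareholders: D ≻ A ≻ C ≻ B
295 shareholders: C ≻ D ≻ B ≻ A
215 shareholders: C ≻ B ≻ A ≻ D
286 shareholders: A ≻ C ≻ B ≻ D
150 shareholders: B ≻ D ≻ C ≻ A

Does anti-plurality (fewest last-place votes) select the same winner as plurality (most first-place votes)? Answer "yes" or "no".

no

Anti-plurality — last-place votes: D 501, C 0, A 742, B 671. Winner: C.
Plurality — first-place votes: D 779, C 510, A 475, B 150. Winner: D.
The two methods disagree.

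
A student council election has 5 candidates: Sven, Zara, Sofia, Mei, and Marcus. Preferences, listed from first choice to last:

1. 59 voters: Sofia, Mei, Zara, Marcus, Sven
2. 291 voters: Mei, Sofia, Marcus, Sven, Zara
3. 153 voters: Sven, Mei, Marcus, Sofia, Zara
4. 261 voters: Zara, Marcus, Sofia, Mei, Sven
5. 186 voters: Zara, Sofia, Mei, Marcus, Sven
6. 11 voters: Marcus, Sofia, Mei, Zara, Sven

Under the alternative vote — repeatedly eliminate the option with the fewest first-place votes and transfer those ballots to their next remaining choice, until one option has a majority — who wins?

Round 1: Sven 153, Zara 447, Sofia 59, Mei 291, Marcus 11. Eliminate Marcus.
Round 2: Sven 153, Zara 447, Sofia 70, Mei 291. Eliminate Sofia.
Round 3: Sven 153, Zara 447, Mei 361. Eliminate Sven.
Round 4: Zara 447, Mei 514. Mei has a majority.

Mei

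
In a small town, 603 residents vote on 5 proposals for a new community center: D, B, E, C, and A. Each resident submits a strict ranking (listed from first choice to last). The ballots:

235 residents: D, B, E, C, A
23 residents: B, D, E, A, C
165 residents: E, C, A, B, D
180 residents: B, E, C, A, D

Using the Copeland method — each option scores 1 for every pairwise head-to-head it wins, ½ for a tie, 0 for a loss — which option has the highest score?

B

D: loses to B, E, C, and A → score 0.
B: beats D, E, C, and A → score 4.
E: beats D, C, and A; loses to B → score 3.
C: beats D and A; loses to B and E → score 2.
A: beats D; loses to B, E, and C → score 1.
B has the best pairwise record.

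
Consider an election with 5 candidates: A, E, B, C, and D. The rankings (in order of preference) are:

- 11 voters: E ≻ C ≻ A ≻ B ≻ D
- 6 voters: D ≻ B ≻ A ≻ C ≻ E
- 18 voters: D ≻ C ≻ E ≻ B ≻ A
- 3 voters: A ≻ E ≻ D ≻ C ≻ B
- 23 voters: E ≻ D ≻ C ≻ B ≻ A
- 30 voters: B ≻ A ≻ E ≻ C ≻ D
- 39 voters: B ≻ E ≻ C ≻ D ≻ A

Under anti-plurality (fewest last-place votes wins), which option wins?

Last-place votes: A 80, E 6, B 3, C 0, D 41.
C is ranked last by the fewest voters, so C wins.

C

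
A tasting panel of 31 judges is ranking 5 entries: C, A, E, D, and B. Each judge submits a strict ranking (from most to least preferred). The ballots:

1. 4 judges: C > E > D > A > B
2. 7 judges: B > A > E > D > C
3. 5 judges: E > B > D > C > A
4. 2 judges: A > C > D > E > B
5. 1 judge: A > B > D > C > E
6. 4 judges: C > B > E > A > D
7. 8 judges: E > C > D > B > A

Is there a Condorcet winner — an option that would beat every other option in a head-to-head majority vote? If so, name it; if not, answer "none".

E

E vs C: 20–11 for E.
E vs A: 21–10 for E.
E vs D: 28–3 for E.
E vs B: 19–12 for E.
E beats every other option head-to-head.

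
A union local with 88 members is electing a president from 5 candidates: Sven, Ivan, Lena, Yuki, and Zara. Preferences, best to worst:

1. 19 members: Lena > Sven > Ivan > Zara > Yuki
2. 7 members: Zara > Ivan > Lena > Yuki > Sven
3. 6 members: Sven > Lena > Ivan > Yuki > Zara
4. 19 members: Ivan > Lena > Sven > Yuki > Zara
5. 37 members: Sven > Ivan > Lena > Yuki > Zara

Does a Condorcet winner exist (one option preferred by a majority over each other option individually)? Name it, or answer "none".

none

Checking pairwise contests:
Lena beats Sven 45–43.
Sven beats Ivan 62–26.
Ivan beats Lena 63–25.
Sven beats Yuki 81–7.
Sven beats Zara 81–7.
Every option loses at least one head-to-head, so there is no Condorcet winner.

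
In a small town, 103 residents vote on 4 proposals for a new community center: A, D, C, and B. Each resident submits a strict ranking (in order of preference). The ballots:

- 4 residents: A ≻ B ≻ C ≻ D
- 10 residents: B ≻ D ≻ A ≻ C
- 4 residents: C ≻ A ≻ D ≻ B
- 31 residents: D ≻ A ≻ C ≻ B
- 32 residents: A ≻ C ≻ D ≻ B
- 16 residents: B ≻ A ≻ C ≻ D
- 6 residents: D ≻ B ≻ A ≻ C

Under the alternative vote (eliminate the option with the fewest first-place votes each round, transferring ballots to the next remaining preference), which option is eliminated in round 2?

B

Round 1: A 36, D 37, C 4, B 26. Eliminate C.
Round 2: A 40, D 37, B 26. Eliminate B.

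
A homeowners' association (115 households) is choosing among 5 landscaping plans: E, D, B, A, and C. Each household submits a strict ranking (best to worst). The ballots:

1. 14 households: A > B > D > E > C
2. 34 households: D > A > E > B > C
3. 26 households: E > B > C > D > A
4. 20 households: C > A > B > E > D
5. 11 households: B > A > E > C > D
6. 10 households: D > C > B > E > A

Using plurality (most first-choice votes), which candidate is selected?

D

First-place votes: E 26, D 44, B 11, A 14, C 20.
D has the most first-place votes.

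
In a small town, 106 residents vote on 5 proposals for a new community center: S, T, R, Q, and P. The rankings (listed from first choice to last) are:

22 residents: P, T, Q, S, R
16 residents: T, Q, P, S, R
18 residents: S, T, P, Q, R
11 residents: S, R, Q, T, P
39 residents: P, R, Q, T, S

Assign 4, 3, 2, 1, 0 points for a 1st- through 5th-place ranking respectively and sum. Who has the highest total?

P

S: 22·1 + 16·1 + 18·4 + 11·4 + 39·0 = 154
T: 22·3 + 16·4 + 18·3 + 11·1 + 39·1 = 234
R: 22·0 + 16·0 + 18·0 + 11·3 + 39·3 = 150
Q: 22·2 + 16·3 + 18·1 + 11·2 + 39·2 = 210
P: 22·4 + 16·2 + 18·2 + 11·0 + 39·4 = 312
P has the highest Borda score (312).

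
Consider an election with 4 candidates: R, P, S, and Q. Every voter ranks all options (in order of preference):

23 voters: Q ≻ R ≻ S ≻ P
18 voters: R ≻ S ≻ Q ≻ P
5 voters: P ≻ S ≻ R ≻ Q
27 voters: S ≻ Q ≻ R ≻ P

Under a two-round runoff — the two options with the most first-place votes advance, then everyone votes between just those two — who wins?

S

Round 1 first-place votes: R 18, P 5, S 27, Q 23.
S and Q advance.
Runoff: S is preferred to Q by 50 voters; Q by 23.
S wins the runoff.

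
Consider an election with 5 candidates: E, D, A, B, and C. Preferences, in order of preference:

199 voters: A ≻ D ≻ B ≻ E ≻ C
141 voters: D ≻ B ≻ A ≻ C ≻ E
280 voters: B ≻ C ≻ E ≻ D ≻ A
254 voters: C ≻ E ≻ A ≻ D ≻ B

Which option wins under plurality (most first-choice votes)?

First-place votes: E 0, D 141, A 199, B 280, C 254.
B has the most first-place votes.

B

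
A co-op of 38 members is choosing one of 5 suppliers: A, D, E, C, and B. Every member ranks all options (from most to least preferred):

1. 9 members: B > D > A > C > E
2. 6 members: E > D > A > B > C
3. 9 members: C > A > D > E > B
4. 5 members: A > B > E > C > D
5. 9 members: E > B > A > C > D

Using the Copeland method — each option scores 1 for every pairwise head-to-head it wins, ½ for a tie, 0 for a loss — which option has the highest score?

A: beats D, E, C, and B → score 4.
D: loses to A, E, C, and B → score 0.
E: beats D, C, and B; loses to A → score 3.
C: beats D; loses to A, E, and B → score 1.
B: beats D and C; loses to A and E → score 2.
A has the best pairwise record.

A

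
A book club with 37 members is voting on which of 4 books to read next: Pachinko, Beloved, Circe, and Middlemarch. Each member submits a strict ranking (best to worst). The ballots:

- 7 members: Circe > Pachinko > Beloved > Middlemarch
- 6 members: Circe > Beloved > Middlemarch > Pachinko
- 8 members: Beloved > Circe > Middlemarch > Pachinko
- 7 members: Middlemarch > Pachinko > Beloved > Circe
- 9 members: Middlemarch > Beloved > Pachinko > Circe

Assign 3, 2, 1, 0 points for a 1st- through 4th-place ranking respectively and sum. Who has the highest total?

Beloved

Pachinko: 7·2 + 6·0 + 8·0 + 7·2 + 9·1 = 37
Beloved: 7·1 + 6·2 + 8·3 + 7·1 + 9·2 = 68
Circe: 7·3 + 6·3 + 8·2 + 7·0 + 9·0 = 55
Middlemarch: 7·0 + 6·1 + 8·1 + 7·3 + 9·3 = 62
Beloved has the highest Borda score (68).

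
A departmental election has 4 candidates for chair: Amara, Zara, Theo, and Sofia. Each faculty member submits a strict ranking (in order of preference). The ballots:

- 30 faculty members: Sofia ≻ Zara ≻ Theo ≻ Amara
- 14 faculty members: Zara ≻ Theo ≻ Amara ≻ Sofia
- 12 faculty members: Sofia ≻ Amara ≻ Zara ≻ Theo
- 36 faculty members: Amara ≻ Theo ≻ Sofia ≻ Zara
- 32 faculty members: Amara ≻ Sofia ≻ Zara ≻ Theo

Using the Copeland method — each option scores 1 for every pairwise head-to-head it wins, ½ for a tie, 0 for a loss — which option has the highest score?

Amara: beats Zara, Theo, and Sofia → score 3.
Zara: beats Theo; loses to Amara and Sofia → score 1.
Theo: loses to Amara, Zara, and Sofia → score 0.
Sofia: beats Zara and Theo; loses to Amara → score 2.
Amara has the best pairwise record.

Amara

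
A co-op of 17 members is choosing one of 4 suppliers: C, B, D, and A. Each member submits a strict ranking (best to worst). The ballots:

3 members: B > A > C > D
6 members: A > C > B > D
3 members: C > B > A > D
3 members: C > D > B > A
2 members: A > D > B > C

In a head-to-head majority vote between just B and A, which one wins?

Voters preferring B to A: 9; preferring A to B: 8.
B wins the head-to-head.

B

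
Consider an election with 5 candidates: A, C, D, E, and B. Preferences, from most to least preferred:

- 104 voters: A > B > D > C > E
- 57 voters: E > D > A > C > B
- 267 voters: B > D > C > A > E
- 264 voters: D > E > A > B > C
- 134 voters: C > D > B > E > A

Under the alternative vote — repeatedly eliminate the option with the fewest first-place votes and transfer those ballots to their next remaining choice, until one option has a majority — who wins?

D

Round 1: A 104, C 134, D 264, E 57, B 267. Eliminate E.
Round 2: A 104, C 134, D 321, B 267. Eliminate A.
Round 3: C 134, D 321, B 371. Eliminate C.
Round 4: D 455, B 371. D has a majority.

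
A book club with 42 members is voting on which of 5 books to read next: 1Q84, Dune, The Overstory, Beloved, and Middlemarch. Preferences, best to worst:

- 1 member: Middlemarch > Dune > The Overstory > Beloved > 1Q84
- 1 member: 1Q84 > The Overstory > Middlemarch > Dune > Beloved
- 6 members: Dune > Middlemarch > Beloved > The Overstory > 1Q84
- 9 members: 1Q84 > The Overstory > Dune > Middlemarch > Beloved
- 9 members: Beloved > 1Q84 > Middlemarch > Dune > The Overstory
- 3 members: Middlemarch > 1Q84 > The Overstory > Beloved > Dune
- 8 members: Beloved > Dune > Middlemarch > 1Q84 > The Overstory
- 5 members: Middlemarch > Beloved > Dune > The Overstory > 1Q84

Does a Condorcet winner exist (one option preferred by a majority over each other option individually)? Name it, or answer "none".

Checking pairwise contests:
Beloved beats 1Q84 29–13.
1Q84 beats Dune 22–20.
1Q84 beats The Overstory 30–12.
Middlemarch beats Beloved 25–17.
Dune beats Middlemarch 23–19.
Every option loses at least one head-to-head, so there is no Condorcet winner.

none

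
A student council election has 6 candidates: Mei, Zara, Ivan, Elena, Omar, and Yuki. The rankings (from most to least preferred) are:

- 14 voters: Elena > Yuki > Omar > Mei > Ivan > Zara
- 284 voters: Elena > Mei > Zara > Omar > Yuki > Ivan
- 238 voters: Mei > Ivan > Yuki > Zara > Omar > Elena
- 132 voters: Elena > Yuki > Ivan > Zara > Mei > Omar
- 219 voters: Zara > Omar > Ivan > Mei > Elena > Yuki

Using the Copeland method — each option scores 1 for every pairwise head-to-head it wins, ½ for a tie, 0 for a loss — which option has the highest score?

Mei

Mei: beats Zara, Ivan, Elena, Omar, and Yuki → score 5.
Zara: beats Ivan, Elena, Omar, and Yuki; loses to Mei → score 4.
Ivan: beats Elena and Yuki; loses to Mei, Zara, and Omar → score 2.
Elena: beats Yuki; loses to Mei, Zara, Ivan, and Omar → score 1.
Omar: beats Ivan, Elena, and Yuki; loses to Mei and Zara → score 3.
Yuki: loses to Mei, Zara, Ivan, Elena, and Omar → score 0.
Mei has the best pairwise record.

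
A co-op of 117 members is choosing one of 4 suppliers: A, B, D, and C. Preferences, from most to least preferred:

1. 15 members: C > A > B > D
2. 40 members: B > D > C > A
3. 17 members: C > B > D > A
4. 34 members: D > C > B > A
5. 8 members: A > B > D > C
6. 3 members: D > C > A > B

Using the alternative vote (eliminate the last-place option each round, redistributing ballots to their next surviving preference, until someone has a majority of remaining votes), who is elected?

B

Round 1: A 8, B 40, D 37, C 32. Eliminate A.
Round 2: B 48, D 37, C 32. Eliminate C.
Round 3: B 80, D 37. B has a majority.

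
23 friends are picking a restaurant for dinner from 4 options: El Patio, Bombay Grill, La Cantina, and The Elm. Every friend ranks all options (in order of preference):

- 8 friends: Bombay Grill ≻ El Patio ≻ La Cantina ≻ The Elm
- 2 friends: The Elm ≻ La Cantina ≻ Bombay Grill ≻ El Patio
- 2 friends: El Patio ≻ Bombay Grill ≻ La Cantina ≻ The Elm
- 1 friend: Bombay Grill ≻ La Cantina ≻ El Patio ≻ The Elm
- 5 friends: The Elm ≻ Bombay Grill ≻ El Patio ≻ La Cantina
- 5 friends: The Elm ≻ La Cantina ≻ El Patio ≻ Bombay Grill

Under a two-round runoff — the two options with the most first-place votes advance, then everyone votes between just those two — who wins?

The Elm

Round 1 first-place votes: El Patio 2, Bombay Grill 9, La Cantina 0, The Elm 12.
The Elm and Bombay Grill advance.
Runoff: The Elm is preferred to Bombay Grill by 12 voters; Bombay Grill by 11.
The Elm wins the runoff.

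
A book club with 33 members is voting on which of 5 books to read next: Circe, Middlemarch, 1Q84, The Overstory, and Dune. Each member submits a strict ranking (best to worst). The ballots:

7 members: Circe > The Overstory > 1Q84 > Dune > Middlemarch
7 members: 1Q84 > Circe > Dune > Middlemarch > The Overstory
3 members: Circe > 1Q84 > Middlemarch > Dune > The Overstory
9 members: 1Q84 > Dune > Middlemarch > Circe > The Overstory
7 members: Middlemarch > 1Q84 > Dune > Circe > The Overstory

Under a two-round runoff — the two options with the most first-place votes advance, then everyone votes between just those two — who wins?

1Q84

Round 1 first-place votes: Circe 10, Middlemarch 7, 1Q84 16, The Overstory 0, Dune 0.
1Q84 and Circe advance.
Runoff: 1Q84 is preferred to Circe by 23 voters; Circe by 10.
1Q84 wins the runoff.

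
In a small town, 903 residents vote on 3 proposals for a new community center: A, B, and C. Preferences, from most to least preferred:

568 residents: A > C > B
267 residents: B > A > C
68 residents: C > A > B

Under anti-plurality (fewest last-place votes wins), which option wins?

A

Last-place votes: A 0, B 636, C 267.
A is ranked last by the fewest voters, so A wins.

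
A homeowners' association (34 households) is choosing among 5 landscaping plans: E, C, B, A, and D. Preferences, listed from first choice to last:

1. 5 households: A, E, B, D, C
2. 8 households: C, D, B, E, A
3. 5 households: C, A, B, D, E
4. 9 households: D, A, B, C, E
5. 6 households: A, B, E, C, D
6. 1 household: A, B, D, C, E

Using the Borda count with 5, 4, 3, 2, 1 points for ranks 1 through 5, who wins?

A

E: 5·4 + 8·2 + 5·1 + 9·1 + 6·3 + 1·1 = 69
C: 5·1 + 8·5 + 5·5 + 9·2 + 6·2 + 1·2 = 102
B: 5·3 + 8·3 + 5·3 + 9·3 + 6·4 + 1·4 = 109
A: 5·5 + 8·1 + 5·4 + 9·4 + 6·5 + 1·5 = 124
D: 5·2 + 8·4 + 5·2 + 9·5 + 6·1 + 1·3 = 106
A has the highest Borda score (124).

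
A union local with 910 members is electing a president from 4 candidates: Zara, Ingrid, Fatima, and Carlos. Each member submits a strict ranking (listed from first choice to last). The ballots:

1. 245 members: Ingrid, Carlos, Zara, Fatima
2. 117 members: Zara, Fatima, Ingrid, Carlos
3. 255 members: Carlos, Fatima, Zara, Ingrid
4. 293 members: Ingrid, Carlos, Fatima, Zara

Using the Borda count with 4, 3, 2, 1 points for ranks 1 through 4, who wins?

Zara: 245·2 + 117·4 + 255·2 + 293·1 = 1761
Ingrid: 245·4 + 117·2 + 255·1 + 293·4 = 2641
Fatima: 245·1 + 117·3 + 255·3 + 293·2 = 1947
Carlos: 245·3 + 117·1 + 255·4 + 293·3 = 2751
Carlos has the highest Borda score (2751).

Carlos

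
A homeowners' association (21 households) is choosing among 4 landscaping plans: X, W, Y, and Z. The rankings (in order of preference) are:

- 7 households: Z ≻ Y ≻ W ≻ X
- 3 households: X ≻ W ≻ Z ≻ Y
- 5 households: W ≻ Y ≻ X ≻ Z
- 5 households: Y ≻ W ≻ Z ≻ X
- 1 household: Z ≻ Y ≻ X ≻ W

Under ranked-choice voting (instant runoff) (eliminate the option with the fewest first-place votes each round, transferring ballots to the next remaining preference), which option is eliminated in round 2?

Round 1: X 3, W 5, Y 5, Z 8. Eliminate X.
Round 2: W 8, Y 5, Z 8. Eliminate Y.

Y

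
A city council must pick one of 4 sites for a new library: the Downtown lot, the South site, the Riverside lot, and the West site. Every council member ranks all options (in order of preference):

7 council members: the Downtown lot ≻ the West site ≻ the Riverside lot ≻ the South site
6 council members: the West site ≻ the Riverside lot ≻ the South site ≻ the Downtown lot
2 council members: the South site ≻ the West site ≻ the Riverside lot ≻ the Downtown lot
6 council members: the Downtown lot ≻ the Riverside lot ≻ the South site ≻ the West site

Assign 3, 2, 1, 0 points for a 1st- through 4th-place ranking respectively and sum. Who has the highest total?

the Downtown lot

the Downtown lot: 7·3 + 6·0 + 2·0 + 6·3 = 39
the South site: 7·0 + 6·1 + 2·3 + 6·1 = 18
the Riverside lot: 7·1 + 6·2 + 2·1 + 6·2 = 33
the West site: 7·2 + 6·3 + 2·2 + 6·0 = 36
the Downtown lot has the highest Borda score (39).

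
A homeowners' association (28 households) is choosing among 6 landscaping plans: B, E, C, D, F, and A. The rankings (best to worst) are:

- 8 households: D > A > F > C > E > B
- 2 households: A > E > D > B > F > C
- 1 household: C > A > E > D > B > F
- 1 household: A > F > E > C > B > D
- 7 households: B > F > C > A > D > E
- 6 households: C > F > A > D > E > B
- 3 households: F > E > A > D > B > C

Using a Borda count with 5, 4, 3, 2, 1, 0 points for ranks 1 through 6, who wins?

B: 8·0 + 2·2 + 1·1 + 1·1 + 7·5 + 6·0 + 3·1 = 44
E: 8·1 + 2·4 + 1·3 + 1·3 + 7·0 + 6·1 + 3·4 = 40
C: 8·2 + 2·0 + 1·5 + 1·2 + 7·3 + 6·5 + 3·0 = 74
D: 8·5 + 2·3 + 1·2 + 1·0 + 7·1 + 6·2 + 3·2 = 73
F: 8·3 + 2·1 + 1·0 + 1·4 + 7·4 + 6·4 + 3·5 = 97
A: 8·4 + 2·5 + 1·4 + 1·5 + 7·2 + 6·3 + 3·3 = 92
F has the highest Borda score (97).

F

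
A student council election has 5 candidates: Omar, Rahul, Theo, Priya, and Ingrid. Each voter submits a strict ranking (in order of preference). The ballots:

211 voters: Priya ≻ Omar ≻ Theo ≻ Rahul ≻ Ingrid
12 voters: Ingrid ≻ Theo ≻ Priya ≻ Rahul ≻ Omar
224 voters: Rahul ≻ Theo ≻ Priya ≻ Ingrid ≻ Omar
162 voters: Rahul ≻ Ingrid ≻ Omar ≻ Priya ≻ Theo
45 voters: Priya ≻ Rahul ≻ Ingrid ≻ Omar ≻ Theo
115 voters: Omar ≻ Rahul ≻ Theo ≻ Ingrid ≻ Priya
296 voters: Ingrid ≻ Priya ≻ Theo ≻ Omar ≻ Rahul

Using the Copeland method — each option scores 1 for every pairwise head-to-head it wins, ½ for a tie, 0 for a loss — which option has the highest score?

Omar: beats Rahul and Theo; loses to Priya and Ingrid → score 2.
Rahul: beats Theo and Ingrid; loses to Omar and Priya → score 2.
Theo: beats Ingrid; loses to Omar, Rahul, and Priya → score 1.
Priya: beats Omar, Rahul, and Theo; loses to Ingrid → score 3.
Ingrid: beats Omar and Priya; loses to Rahul and Theo → score 2.
Priya has the best pairwise record.

Priya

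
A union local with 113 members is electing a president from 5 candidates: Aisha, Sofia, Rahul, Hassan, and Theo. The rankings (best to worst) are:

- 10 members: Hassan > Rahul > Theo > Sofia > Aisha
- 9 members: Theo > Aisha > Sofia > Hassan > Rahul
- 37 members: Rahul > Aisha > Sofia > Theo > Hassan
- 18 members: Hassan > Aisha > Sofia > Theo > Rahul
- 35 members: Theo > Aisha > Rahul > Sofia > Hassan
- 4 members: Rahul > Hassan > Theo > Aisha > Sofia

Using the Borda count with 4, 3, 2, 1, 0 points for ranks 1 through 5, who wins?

Aisha

Aisha: 10·0 + 9·3 + 37·3 + 18·3 + 35·3 + 4·1 = 301
Sofia: 10·1 + 9·2 + 37·2 + 18·2 + 35·1 + 4·0 = 173
Rahul: 10·3 + 9·0 + 37·4 + 18·0 + 35·2 + 4·4 = 264
Hassan: 10·4 + 9·1 + 37·0 + 18·4 + 35·0 + 4·3 = 133
Theo: 10·2 + 9·4 + 37·1 + 18·1 + 35·4 + 4·2 = 259
Aisha has the highest Borda score (301).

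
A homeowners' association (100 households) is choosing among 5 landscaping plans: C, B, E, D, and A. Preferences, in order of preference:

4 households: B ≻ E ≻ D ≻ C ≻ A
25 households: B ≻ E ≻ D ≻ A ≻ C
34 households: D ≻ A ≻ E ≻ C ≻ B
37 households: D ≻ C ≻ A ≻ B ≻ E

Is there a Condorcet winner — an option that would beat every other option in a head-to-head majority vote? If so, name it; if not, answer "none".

D

D vs C: 100–0 for D.
D vs B: 71–29 for D.
D vs E: 71–29 for D.
D vs A: 100–0 for D.
D beats every other option head-to-head.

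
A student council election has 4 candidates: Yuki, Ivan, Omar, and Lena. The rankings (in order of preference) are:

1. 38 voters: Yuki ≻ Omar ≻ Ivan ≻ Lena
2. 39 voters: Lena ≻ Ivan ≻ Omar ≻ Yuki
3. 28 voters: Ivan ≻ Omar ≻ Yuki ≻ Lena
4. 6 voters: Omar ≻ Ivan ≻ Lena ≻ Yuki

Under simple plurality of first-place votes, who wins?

Lena

First-place votes: Yuki 38, Ivan 28, Omar 6, Lena 39.
Lena has the most first-place votes.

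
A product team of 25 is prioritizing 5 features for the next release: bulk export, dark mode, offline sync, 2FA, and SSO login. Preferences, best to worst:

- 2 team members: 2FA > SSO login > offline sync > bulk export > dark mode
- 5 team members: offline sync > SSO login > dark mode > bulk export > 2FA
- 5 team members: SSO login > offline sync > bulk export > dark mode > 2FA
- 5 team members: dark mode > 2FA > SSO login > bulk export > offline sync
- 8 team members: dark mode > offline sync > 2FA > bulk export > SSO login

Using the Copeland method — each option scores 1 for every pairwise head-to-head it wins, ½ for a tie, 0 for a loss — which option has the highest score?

dark mode

bulk export: loses to dark mode, offline sync, 2FA, and SSO login → score 0.
dark mode: beats bulk export, offline sync, 2FA, and SSO login → score 4.
offline sync: beats bulk export, 2FA, and SSO login; loses to dark mode → score 3.
2FA: beats bulk export and SSO login; loses to dark mode and offline sync → score 2.
SSO login: beats bulk export; loses to dark mode, offline sync, and 2FA → score 1.
dark mode has the best pairwise record.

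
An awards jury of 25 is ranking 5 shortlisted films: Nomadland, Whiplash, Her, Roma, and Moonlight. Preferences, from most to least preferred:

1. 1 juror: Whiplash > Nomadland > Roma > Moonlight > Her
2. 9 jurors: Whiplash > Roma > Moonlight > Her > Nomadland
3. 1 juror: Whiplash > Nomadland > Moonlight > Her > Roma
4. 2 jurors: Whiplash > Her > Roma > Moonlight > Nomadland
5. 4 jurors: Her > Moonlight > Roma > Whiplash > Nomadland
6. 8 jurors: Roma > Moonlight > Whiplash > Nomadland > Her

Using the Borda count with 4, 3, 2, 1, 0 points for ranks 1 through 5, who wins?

Nomadland: 1·3 + 9·0 + 1·3 + 2·0 + 4·0 + 8·1 = 14
Whiplash: 1·4 + 9·4 + 1·4 + 2·4 + 4·1 + 8·2 = 72
Her: 1·0 + 9·1 + 1·1 + 2·3 + 4·4 + 8·0 = 32
Roma: 1·2 + 9·3 + 1·0 + 2·2 + 4·2 + 8·4 = 73
Moonlight: 1·1 + 9·2 + 1·2 + 2·1 + 4·3 + 8·3 = 59
Roma has the highest Borda score (73).

Roma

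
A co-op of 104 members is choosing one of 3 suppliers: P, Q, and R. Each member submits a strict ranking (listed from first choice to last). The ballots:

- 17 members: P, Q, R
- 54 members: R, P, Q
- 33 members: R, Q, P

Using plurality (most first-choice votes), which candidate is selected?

First-place votes: P 17, Q 0, R 87.
R has the most first-place votes.

R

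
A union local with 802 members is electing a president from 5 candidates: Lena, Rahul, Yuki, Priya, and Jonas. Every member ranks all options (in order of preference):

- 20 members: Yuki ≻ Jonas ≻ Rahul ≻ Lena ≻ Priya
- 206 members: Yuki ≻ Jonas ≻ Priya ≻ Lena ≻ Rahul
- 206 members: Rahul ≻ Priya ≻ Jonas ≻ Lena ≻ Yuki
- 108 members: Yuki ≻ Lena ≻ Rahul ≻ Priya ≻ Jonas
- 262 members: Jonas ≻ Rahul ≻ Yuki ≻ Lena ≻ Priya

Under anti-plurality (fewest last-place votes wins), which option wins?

Lena

Last-place votes: Lena 0, Rahul 206, Yuki 206, Priya 282, Jonas 108.
Lena is ranked last by the fewest voters, so Lena wins.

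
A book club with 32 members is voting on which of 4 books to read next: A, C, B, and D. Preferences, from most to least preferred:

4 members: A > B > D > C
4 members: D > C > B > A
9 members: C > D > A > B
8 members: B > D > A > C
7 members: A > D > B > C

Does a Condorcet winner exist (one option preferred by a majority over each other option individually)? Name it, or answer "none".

D vs A: 21–11 for D.
D vs C: 23–9 for D.
D vs B: 20–12 for D.
D beats every other option head-to-head.

D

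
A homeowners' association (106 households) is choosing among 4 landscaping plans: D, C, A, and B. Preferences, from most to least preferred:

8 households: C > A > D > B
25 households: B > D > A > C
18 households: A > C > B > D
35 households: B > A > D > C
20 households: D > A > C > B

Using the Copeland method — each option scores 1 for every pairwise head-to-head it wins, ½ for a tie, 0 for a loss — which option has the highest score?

B

D: beats C; loses to A and B → score 1.
C: loses to D, A, and B → score 0.
A: beats D and C; loses to B → score 2.
B: beats D, C, and A → score 3.
B has the best pairwise record.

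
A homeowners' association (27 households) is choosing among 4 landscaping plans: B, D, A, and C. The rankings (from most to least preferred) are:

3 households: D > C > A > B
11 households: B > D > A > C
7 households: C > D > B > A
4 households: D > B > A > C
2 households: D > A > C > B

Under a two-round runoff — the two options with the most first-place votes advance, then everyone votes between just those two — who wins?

Round 1 first-place votes: B 11, D 9, A 0, C 7.
B and D advance.
Runoff: B is preferred to D by 11 voters; D by 16.
D wins the runoff.

D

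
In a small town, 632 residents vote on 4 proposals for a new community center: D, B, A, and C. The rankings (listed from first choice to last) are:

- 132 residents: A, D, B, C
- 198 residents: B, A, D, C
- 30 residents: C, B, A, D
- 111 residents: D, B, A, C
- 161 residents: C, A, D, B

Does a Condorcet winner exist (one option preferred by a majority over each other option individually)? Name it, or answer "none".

none

Checking pairwise contests:
A beats D 521–111.
D beats B 404–228.
B beats A 339–293.
D beats C 441–191.
Every option loses at least one head-to-head, so there is no Condorcet winner.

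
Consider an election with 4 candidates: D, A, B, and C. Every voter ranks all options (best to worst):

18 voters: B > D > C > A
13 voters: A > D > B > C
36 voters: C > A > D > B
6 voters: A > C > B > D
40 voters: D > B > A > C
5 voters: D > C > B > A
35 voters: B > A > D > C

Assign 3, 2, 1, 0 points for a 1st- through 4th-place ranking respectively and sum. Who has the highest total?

D: 18·2 + 13·2 + 36·1 + 6·0 + 40·3 + 5·3 + 35·1 = 268
A: 18·0 + 13·3 + 36·2 + 6·3 + 40·1 + 5·0 + 35·2 = 239
B: 18·3 + 13·1 + 36·0 + 6·1 + 40·2 + 5·1 + 35·3 = 263
C: 18·1 + 13·0 + 36·3 + 6·2 + 40·0 + 5·2 + 35·0 = 148
D has the highest Borda score (268).

D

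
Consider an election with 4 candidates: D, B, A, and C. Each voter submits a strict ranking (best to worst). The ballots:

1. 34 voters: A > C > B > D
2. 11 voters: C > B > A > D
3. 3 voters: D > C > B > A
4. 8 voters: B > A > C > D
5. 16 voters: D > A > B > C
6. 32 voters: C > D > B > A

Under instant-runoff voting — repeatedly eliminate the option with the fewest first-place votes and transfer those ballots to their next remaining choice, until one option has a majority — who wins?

Round 1: D 19, B 8, A 34, C 43. Eliminate B.
Round 2: D 19, A 42, C 43. Eliminate D.
Round 3: A 58, C 46. A has a majority.

A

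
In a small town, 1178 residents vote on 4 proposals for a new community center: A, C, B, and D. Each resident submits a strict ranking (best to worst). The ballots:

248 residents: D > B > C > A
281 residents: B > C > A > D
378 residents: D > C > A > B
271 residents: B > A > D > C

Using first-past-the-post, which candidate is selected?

D

First-place votes: A 0, C 0, B 552, D 626.
D has the most first-place votes.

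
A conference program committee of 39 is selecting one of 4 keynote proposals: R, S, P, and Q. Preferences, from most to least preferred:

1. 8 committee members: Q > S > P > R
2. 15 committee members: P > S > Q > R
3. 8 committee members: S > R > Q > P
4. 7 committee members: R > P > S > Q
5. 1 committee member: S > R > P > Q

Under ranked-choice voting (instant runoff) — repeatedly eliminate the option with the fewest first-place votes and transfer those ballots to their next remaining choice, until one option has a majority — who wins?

P

Round 1: R 7, S 9, P 15, Q 8. Eliminate R.
Round 2: S 9, P 22, Q 8. P has a majority.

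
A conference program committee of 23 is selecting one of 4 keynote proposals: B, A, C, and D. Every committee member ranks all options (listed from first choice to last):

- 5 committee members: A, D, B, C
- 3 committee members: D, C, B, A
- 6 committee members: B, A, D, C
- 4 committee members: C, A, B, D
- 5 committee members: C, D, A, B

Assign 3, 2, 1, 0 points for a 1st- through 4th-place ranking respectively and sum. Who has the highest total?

A

B: 5·1 + 3·1 + 6·3 + 4·1 + 5·0 = 30
A: 5·3 + 3·0 + 6·2 + 4·2 + 5·1 = 40
C: 5·0 + 3·2 + 6·0 + 4·3 + 5·3 = 33
D: 5·2 + 3·3 + 6·1 + 4·0 + 5·2 = 35
A has the highest Borda score (40).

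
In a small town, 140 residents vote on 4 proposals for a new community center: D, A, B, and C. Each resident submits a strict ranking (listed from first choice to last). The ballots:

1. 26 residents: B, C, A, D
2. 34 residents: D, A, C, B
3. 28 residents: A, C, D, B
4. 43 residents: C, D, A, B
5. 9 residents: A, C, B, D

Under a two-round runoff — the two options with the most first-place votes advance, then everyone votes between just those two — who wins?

A

Round 1 first-place votes: D 34, A 37, B 26, C 43.
C and A advance.
Runoff: C is preferred to A by 69 voters; A by 71.
A wins the runoff.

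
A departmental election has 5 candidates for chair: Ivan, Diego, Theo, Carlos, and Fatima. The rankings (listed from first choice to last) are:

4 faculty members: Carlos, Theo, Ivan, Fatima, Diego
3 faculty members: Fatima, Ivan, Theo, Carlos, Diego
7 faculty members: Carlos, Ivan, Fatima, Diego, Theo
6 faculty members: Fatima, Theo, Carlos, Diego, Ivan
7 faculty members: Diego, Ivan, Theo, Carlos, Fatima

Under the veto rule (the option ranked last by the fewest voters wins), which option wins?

Carlos

Last-place votes: Ivan 6, Diego 7, Theo 7, Carlos 0, Fatima 7.
Carlos is ranked last by the fewest voters, so Carlos wins.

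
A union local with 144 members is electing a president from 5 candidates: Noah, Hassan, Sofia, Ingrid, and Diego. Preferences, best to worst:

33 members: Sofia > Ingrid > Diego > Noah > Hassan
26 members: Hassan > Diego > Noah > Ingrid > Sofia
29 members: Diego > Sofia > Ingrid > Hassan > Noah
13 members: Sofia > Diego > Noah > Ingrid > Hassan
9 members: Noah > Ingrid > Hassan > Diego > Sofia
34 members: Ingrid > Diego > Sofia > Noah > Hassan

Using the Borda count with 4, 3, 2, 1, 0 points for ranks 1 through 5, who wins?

Noah: 33·1 + 26·2 + 29·0 + 13·2 + 9·4 + 34·1 = 181
Hassan: 33·0 + 26·4 + 29·1 + 13·0 + 9·2 + 34·0 = 151
Sofia: 33·4 + 26·0 + 29·3 + 13·4 + 9·0 + 34·2 = 339
Ingrid: 33·3 + 26·1 + 29·2 + 13·1 + 9·3 + 34·4 = 359
Diego: 33·2 + 26·3 + 29·4 + 13·3 + 9·1 + 34·3 = 410
Diego has the highest Borda score (410).

Diego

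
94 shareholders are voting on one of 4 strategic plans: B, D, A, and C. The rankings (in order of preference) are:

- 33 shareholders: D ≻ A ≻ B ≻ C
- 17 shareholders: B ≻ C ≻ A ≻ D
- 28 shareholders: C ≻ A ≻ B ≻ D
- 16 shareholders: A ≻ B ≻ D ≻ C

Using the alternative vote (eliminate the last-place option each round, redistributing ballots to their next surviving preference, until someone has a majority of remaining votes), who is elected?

Round 1: B 17, D 33, A 16, C 28. Eliminate A.
Round 2: B 33, D 33, C 28. Eliminate C.
Round 3: B 61, D 33. B has a majority.

B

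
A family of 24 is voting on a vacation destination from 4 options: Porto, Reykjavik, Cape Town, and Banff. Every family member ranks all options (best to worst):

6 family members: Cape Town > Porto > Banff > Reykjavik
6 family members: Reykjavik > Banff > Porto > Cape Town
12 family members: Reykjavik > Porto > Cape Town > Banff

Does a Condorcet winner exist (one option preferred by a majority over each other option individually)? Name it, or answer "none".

Reykjavik

Reykjavik vs Porto: 18–6 for Reykjavik.
Reykjavik vs Cape Town: 18–6 for Reykjavik.
Reykjavik vs Banff: 18–6 for Reykjavik.
Reykjavik beats every other option head-to-head.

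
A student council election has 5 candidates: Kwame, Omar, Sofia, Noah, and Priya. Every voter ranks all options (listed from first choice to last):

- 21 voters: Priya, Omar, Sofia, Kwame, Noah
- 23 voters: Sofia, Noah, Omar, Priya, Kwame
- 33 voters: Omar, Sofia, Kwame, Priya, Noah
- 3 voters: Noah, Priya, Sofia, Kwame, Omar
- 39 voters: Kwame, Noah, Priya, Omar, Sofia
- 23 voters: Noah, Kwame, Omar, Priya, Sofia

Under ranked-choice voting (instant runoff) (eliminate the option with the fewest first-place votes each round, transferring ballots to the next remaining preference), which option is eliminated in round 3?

Kwame

Round 1: Kwame 39, Omar 33, Sofia 23, Noah 26, Priya 21. Eliminate Priya.
Round 2: Kwame 39, Omar 54, Sofia 23, Noah 26. Eliminate Sofia.
Round 3: Kwame 39, Omar 54, Noah 49. Eliminate Kwame.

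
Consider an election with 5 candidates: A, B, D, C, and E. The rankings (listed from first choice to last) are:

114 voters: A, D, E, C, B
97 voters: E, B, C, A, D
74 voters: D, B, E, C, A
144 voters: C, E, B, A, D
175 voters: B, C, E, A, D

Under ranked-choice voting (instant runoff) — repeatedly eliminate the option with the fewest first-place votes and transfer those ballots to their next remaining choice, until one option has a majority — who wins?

B

Round 1: A 114, B 175, D 74, C 144, E 97. Eliminate D.
Round 2: A 114, B 249, C 144, E 97. Eliminate E.
Round 3: A 114, B 346, C 144. B has a majority.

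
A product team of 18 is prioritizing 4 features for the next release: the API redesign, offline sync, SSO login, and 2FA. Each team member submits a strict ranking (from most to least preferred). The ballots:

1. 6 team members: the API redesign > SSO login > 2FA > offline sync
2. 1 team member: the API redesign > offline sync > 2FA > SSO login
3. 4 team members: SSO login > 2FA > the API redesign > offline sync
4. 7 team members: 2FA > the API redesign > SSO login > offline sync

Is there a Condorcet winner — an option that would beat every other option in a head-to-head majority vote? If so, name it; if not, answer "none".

Checking pairwise contests:
2FA beats the API redesign 11–7.
the API redesign beats offline sync 18–0.
the API redesign beats SSO login 14–4.
SSO login beats 2FA 10–8.
Every option loses at least one head-to-head, so there is no Condorcet winner.

none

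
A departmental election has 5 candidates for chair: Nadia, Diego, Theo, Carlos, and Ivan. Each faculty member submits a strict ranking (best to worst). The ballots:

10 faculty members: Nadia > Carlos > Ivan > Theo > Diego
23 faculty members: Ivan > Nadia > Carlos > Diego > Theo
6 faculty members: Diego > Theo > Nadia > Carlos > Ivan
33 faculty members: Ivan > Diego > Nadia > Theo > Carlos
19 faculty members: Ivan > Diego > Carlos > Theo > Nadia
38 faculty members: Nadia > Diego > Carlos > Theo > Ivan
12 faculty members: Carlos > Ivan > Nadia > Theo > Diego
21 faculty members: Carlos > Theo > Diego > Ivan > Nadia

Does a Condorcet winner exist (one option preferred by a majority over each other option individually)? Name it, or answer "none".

Checking pairwise contests:
Ivan beats Nadia 108–54.
Nadia beats Diego 83–79.
Nadia beats Theo 116–46.
Nadia beats Carlos 110–52.
Carlos beats Ivan 87–75.
Every option loses at least one head-to-head, so there is no Condorcet winner.

none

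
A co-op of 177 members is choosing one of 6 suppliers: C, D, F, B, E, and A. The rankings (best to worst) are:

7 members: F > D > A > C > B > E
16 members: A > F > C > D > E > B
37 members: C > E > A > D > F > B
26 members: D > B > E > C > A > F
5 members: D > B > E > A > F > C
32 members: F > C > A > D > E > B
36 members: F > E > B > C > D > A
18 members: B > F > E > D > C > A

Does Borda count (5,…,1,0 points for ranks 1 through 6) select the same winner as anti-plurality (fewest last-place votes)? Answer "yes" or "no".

Borda — scores: C 517, D 425, F 553, B 329, E 487, A 344. Winner: F.
Anti-plurality — last-place votes: C 5, D 0, F 26, B 85, E 7, A 54. Winner: D.
The two methods disagree.

no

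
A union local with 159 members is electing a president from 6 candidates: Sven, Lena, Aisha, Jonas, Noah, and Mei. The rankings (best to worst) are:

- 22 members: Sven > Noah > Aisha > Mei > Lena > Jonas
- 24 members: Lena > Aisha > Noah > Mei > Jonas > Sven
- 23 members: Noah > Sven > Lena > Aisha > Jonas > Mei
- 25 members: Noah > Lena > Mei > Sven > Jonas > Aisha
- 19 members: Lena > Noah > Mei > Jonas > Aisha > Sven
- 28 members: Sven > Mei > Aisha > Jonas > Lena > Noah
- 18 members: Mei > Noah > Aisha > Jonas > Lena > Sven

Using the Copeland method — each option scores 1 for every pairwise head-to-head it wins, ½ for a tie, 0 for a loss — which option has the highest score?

Sven: beats Aisha and Jonas; loses to Lena, Noah, and Mei → score 2.
Lena: beats Sven, Aisha, Jonas, and Mei; loses to Noah → score 4.
Aisha: beats Jonas; loses to Sven, Lena, Noah, and Mei → score 1.
Jonas: loses to Sven, Lena, Aisha, Noah, and Mei → score 0.
Noah: beats Sven, Lena, Aisha, Jonas, and Mei → score 5.
Mei: beats Sven, Aisha, and Jonas; loses to Lena and Noah → score 3.
Noah has the best pairwise record.

Noah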